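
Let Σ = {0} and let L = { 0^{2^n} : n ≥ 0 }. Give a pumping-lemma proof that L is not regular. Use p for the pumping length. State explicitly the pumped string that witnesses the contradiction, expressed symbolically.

Assume L is regular. Let p be the pumping length given by the pumping lemma.
Take w = 0^{2^p} ∈ L with |w| = 2^p ≥ p.
The pumping lemma gives a decomposition w = xyz where |xy| ≤ p and |y| > 0.
Then y = 0^k for some k with 1 ≤ k ≤ p.
Pump with i = 2: xy^2z = 0^{2^p+k}. Since 1 ≤ k ≤ p < 2^p, we have 2^p < 2^p+k < 2^{p+1}, so 2^p+k is not a power of 2. So xy^2z ∉ L.
This is a contradiction; hence L is not regular.

0^{2^p+k}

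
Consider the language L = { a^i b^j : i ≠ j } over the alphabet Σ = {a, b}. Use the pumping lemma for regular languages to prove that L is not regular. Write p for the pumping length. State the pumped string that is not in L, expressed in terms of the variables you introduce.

a^{p+p!} b^{p+p!}

Assume L is regular. Let p be the pumping length given by the pumping lemma.
Choose w = a^p b^{p+p!}. Since p ≠ p+p!, w ∈ L; and |w| ≥ p.
Write w = xyz as guaranteed by the lemma, with |xy| ≤ p and |y| > 0.
Because |xy| ≤ p and w begins with p copies of a, we have y = a^k with 1 ≤ k ≤ p.
Since 1 ≤ k ≤ p, k divides p!; set t = 1 + p!/k. Then xy^t z has p + (p!/k)·k = p + p! copies of a. Now the a-count equals the b-count, so i ≠ j fails. So xy^t z = a^{p+p!} b^{p+p!} ∉ L.
Contradiction. Therefore L is not regular.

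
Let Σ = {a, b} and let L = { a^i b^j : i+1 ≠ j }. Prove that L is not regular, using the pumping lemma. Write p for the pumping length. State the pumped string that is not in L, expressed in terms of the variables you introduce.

a^{p+p!} b^{p+p!+1}

Toward a contradiction, assume L is regular with pumping length p.
Choose w = a^p b^{p+p!+1}. Since p ≠ (p+p!+1)-1 = p+p!, w ∈ L; and |w| ≥ p.
Write w = xyz as guaranteed by the lemma, with |xy| ≤ p and |y| > 0.
Because |xy| ≤ p and w begins with p copies of a, we have y = a^k with 1 ≤ k ≤ p.
Since 1 ≤ k ≤ p, k divides p!; set t = 1 + p!/k. Then xy^t z has p + (p!/k)·k = p + p! copies of a. Now the a-count is p+p! and (b-count)-1 = (p+p!+1)-1 = p+p!, so i+1 ≠ j fails. So xy^t z = a^{p+p!} b^{p+p!+1} ∉ L.
This contradicts the pumping lemma, so L is not regular.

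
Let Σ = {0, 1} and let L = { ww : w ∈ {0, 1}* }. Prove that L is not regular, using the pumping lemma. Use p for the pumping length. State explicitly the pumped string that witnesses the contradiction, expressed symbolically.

0^{p+k} 1^p 0^p 1^p

Suppose for contradiction that L is regular, and let p be the pumping length.
Take w = 0^p 1^p 0^p 1^p = uu where u = 0^p1^p; then w ∈ L and |w| = 4p ≥ p.
The pumping lemma gives a decomposition w = xyz where |xy| ≤ p and |y| > 0.
Because |xy| ≤ p and w begins with p copies of 0, we have y = 0^k with 1 ≤ k ≤ p.
Pump with i = 2: xy^2z = 0^{p+k} 1^p 0^p 1^p, of length 4p+k. Suppose this equals vv. The string starts with 0 and ends with 1, so v does too; thus the boundary between the two copies of v is a 1→0 transition. There is exactly one such transition, at position 2p+k, so |v| = 2p+k and |vv| = 4p+2k ≠ 4p+k since k ≥ 1. So xy^2z ∉ L.
This is a contradiction; hence L is not regular.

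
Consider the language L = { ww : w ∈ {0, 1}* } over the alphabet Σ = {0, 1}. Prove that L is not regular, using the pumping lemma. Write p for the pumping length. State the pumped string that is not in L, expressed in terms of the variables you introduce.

0^{p+k} 1^p 0^p 1^p

Assume L is regular; let p be its pumping constant.
Take w = 0^p 1^p 0^p 1^p = uu where u = 0^p1^p; then w ∈ L and |w| = 4p ≥ p.
By the pumping lemma, w = xyz with |xy| ≤ p and |y| ≥ 1.
The first p characters of w are 0's, so xy (and hence y) consists only of 0's. Write y = 0^k, 1 ≤ k ≤ p.
Pump with i = 2: xy^2z = 0^{p+k} 1^p 0^p 1^p, of length 4p+k. Suppose this equals vv. The string starts with 0 and ends with 1, so v does too; thus the boundary between the two copies of v is a 1→0 transition. There is exactly one such transition, at position 2p+k, so |v| = 2p+k and |vv| = 4p+2k ≠ 4p+k since k ≥ 1. So xy^2z ∉ L.
Contradiction. Therefore L is not regular.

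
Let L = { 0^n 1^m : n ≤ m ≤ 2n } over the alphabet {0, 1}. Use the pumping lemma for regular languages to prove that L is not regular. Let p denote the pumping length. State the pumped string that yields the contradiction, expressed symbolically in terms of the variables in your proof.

0^{p+k} 1^p

Toward a contradiction, assume L is regular with pumping length p.
Take w = 0^p 1^p ∈ L (since p ≤ p ≤ 2p), with |w| = 2p ≥ p.
Write w = xyz as guaranteed by the lemma, with |xy| ≤ p and |y| ≥ 1.
Because |xy| ≤ p and w begins with p copies of 0, we have y = 0^k with 1 ≤ k ≤ p.
Pump with i = 2: xy^2z = 0^{p+k} 1^p. Now n = p+k > p = m, so the condition n ≤ m fails. Thus xy^2z ∉ L.
Contradiction. Therefore L is not regular.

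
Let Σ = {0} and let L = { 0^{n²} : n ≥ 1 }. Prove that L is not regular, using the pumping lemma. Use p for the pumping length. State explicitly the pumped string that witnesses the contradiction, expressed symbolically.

0^{p²+k}

Assume L is regular. Let p be the pumping length given by the pumping lemma.
Take w = 0^{p²} ∈ L with |w| = p² ≥ p.
The pumping lemma gives a decomposition w = xyz where |xy| ≤ p and |y| > 0.
Then y = 0^k for some k with 1 ≤ k ≤ p.
Pump with i = 2: xy^2z = 0^{p²+k}. Since 1 ≤ k ≤ p, p² < p²+k ≤ p²+p < (p+1)², so p²+k lies strictly between consecutive squares and is not a perfect square. So xy^2z ∉ L.
This is a contradiction; hence L is not regular.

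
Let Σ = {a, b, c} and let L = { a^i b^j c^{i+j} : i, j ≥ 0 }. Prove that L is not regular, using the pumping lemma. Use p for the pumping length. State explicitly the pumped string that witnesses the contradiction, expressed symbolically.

a^{p+k} b^p c^{2p}

Assume L is regular; let p be its pumping constant.
Take w = a^p b^p c^{2p} ∈ L (with i=j=p, i+j=2p), |w| = 4p ≥ p.
The pumping lemma gives a decomposition w = xyz where |xy| ≤ p and |y| > 0.
The first p characters of w are a's, so xy (and hence y) consists only of a's. Write y = a^k, 1 ≤ k ≤ p.
Consider xy^2z = a^{p+k} b^p c^{2p}. Now the a- and b-counts sum to 2p+k, but the c-count is 2p ≠ 2p+k. So xy^2z ∉ L.
This contradicts the pumping lemma, so L is not regular.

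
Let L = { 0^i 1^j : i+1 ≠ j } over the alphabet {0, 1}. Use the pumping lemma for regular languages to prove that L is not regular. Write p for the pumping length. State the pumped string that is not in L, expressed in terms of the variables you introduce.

0^{p+p!} 1^{p+p!+1}

Assume L is regular. Let p be the pumping length given by the pumping lemma.
Choose w = 0^p 1^{p+p!+1}. Since p ≠ (p+p!+1)-1 = p+p!, w ∈ L; and |w| ≥ p.
By the pumping lemma, w = xyz with |xy| ≤ p and y is nonempty.
Because |xy| ≤ p and w begins with p copies of 0, we have y = 0^k with 1 ≤ k ≤ p.
Since 1 ≤ k ≤ p, k divides p!; set t = 1 + p!/k. Then xy^t z has p + (p!/k)·k = p + p! copies of 0. Now the 0-count is p+p! and (1-count)-1 = (p+p!+1)-1 = p+p!, so i+1 ≠ j fails. So xy^t z = 0^{p+p!} 1^{p+p!+1} ∉ L.
This is a contradiction; hence L is not regular.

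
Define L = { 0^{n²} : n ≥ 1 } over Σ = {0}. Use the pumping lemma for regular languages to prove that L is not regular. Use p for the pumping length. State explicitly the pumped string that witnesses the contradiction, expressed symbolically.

Assume L is regular; let p be its pumping constant.
Take w = 0^{p²} ∈ L with |w| = p² ≥ p.
Write w = xyz as guaranteed by the lemma, with |xy| ≤ p and y is nonempty.
Then y = 0^k for some k with 1 ≤ k ≤ p.
Pump with i = 2: xy^2z = 0^{p²+k}. Since 1 ≤ k ≤ p, p² < p²+k ≤ p²+p < (p+1)², so p²+k lies strictly between consecutive squares and is not a perfect square. So xy^2z ∉ L.
Contradiction. Therefore L is not regular.

0^{p²+k}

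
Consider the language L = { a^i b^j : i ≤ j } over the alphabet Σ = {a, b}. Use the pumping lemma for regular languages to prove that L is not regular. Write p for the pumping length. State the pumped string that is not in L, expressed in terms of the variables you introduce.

a^{p+k} b^p

Assume L is regular; let p be its pumping constant.
Choose w = a^p b^p ∈ L, with |w| = 2p ≥ p.
Write w = xyz as guaranteed by the lemma, with |xy| ≤ p and |y| > 0.
Since the first p symbols of w are all a's and |xy| ≤ p, y lies entirely in the leading a-block: y = a^k for some k with 1 ≤ k ≤ p.
Consider xy^2z = a^{p+k} b^p. Since k ≥ 1, the a-count p+k exceeds the b-count p, so i ≤ j fails; thus xy^2z ∉ L.
This contradicts the pumping lemma, so L is not regular.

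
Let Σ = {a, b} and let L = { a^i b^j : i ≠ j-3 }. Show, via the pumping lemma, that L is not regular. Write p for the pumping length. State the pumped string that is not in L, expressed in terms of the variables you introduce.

a^{p+p!} b^{p+p!+3}

Toward a contradiction, assume L is regular with pumping length p.
Choose w = a^p b^{p+p!+3}. Since p ≠ (p+p!+3)-3 = p+p!, w ∈ L; and |w| ≥ p.
By the pumping lemma, w = xyz with |xy| ≤ p and |y| ≥ 1.
Because |xy| ≤ p and w begins with p copies of a, we have y = a^k with 1 ≤ k ≤ p.
Since 1 ≤ k ≤ p, k divides p!; set t = 1 + p!/k. Then xy^t z has p + (p!/k)·k = p + p! copies of a. Now the a-count is p+p! and (b-count)-3 = (p+p!+3)-3 = p+p!, so i ≠ j-3 fails. So xy^t z = a^{p+p!} b^{p+p!+3} ∉ L.
Contradiction. Therefore L is not regular.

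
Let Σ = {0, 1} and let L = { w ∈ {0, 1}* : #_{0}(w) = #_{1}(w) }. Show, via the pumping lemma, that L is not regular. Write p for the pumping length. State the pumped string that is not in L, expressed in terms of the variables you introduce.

Assume L is regular; let p be its pumping constant.
Choose w = 0^p 1^p ∈ L with |w| = 2p ≥ p.
Write w = xyz as guaranteed by the lemma, with |xy| ≤ p and y is nonempty.
Because |xy| ≤ p and w begins with p copies of 0, we have y = 0^k with 1 ≤ k ≤ p.
Pump with i = 2: xy^2z = 0^{p+k} 1^p has p+k occurrences of 0 but only p of 1. Since k ≥ 1 the counts differ, so xy^2z ∉ L.
This is a contradiction; hence L is not regular.

0^{p+k} 1^p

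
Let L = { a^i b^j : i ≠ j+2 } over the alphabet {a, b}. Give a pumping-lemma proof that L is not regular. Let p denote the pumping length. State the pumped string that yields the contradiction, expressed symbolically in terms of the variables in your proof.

a^{p+p!} b^{p+p!-2}

Assume L is regular. Let p be the pumping length given by the pumping lemma.
Choose w = a^p b^{p+p!-2}. Since p ≠ (p+p!-2)+2 = p+p!, w ∈ L; and |w| ≥ p.
Write w = xyz as guaranteed by the lemma, with |xy| ≤ p and |y| ≥ 1.
Because |xy| ≤ p and w begins with p copies of a, we have y = a^k with 1 ≤ k ≤ p.
Since 1 ≤ k ≤ p, k divides p!; set t = 1 + p!/k. Then xy^t z has p + (p!/k)·k = p + p! copies of a. Now the a-count is p+p! and (b-count)+2 = (p+p!-2)+2 = p+p!, so i ≠ j+2 fails. So xy^t z = a^{p+p!} b^{p+p!-2} ∉ L.
Contradiction. Therefore L is not regular.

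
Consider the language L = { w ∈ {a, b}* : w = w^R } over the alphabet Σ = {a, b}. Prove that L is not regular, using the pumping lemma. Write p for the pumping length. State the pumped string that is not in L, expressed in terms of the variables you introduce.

a^{p+k} b a^p

Toward a contradiction, assume L is regular with pumping length p.
Take w = a^p b a^p, a palindrome of length 2p+1 ≥ p.
Write w = xyz as guaranteed by the lemma, with |xy| ≤ p and |y| ≥ 1.
Since the first p symbols of w are all a's and |xy| ≤ p, y lies entirely in the leading a-block: y = a^k for some k with 1 ≤ k ≤ p.
Pump with i = 2: xy^2z = a^{p+k} b a^p. Its reverse is a^p b a^{p+k}, which differs from xy^2z since k ≥ 1. So xy^2z is not a palindrome and xy^2z ∉ L.
Contradiction. Therefore L is not regular.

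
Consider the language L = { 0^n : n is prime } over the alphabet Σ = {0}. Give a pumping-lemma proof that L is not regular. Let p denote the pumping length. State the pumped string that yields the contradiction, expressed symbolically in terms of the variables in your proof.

0^{q(1+k)}

Suppose for contradiction that L is regular, and let p be the pumping length.
Let q be a prime with q ≥ p+2 (infinitely many primes exist), and take w = 0^q ∈ L with |w| = q ≥ p.
By the pumping lemma, w = xyz with |xy| ≤ p and y is nonempty.
Then y = 0^k for some k with 1 ≤ k ≤ p.
Since 1 ≤ k ≤ p, |xz| = q-k. Pump with i = q+1: |xy^{q+1}z| = (q-k)+(q+1)k = q+qk = q(1+k), which is composite (both factors ≥ 2). So xy^{q+1}z = 0^{q(1+k)} ∉ L.
This contradicts the pumping lemma, so L is not regular.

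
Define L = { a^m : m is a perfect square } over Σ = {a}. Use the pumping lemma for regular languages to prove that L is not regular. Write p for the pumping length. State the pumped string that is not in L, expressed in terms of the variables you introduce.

a^{p²+k}

Toward a contradiction, assume L is regular with pumping length p.
Take w = a^{p²} ∈ L with |w| = p² ≥ p.
Write w = xyz as guaranteed by the lemma, with |xy| ≤ p and y is nonempty.
Then y = a^k for some k with 1 ≤ k ≤ p.
Pump with i = 2: xy^2z = a^{p²+k}. Since 1 ≤ k ≤ p, p² < p²+k ≤ p²+p < (p+1)², so p²+k lies strictly between consecutive squares and is not a perfect square. So xy^2z ∉ L.
This contradicts the pumping lemma, so L is not regular.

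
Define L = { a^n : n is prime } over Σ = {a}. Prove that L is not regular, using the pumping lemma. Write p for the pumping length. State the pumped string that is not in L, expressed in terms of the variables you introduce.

a^{q(1+k)}

Assume L is regular. Let p be the pumping length given by the pumping lemma.
Let q be a prime with q ≥ p+2 (infinitely many primes exist), and take w = a^q ∈ L with |w| = q ≥ p.
By the pumping lemma, w = xyz with |xy| ≤ p and y is nonempty.
Then y = a^k for some k with 1 ≤ k ≤ p.
Since 1 ≤ k ≤ p, |xz| = q-k. Pump with i = q+1: |xy^{q+1}z| = (q-k)+(q+1)k = q+qk = q(1+k), which is composite (both factors ≥ 2). So xy^{q+1}z = a^{q(1+k)} ∉ L.
This contradicts the pumping lemma, so L is not regular.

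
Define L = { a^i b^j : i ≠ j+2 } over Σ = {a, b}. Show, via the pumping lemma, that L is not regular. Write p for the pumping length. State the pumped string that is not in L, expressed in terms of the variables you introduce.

a^{p+p!} b^{p+p!-2}

Toward a contradiction, assume L is regular with pumping length p.
Choose w = a^p b^{p+p!-2}. Since p ≠ (p+p!-2)+2 = p+p!, w ∈ L; and |w| ≥ p.
The pumping lemma gives a decomposition w = xyz where |xy| ≤ p and y is nonempty.
Because |xy| ≤ p and w begins with p copies of a, we have y = a^k with 1 ≤ k ≤ p.
Since 1 ≤ k ≤ p, k divides p!; set t = 1 + p!/k. Then xy^t z has p + (p!/k)·k = p + p! copies of a. Now the a-count is p+p! and (b-count)+2 = (p+p!-2)+2 = p+p!, so i ≠ j+2 fails. So xy^t z = a^{p+p!} b^{p+p!-2} ∉ L.
This is a contradiction; hence L is not regular.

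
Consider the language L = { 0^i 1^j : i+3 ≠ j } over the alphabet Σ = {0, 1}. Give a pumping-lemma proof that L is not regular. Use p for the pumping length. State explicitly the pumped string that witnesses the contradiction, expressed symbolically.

0^{p+p!} 1^{p+p!+3}

Suppose for contradiction that L is regular, and let p be the pumping length.
Choose w = 0^p 1^{p+p!+3}. Since p ≠ (p+p!+3)-3 = p+p!, w ∈ L; and |w| ≥ p.
The pumping lemma gives a decomposition w = xyz where |xy| ≤ p and |y| > 0.
The first p characters of w are 0's, so xy (and hence y) consists only of 0's. Write y = 0^k, 1 ≤ k ≤ p.
Since 1 ≤ k ≤ p, k divides p!; set t = 1 + p!/k. Then xy^t z has p + (p!/k)·k = p + p! copies of 0. Now the 0-count is p+p! and (1-count)-3 = (p+p!+3)-3 = p+p!, so i+3 ≠ j fails. So xy^t z = 0^{p+p!} 1^{p+p!+3} ∉ L.
Contradiction. Therefore L is not regular.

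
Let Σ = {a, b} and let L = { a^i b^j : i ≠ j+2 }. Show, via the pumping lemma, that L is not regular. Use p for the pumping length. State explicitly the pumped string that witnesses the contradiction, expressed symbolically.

a^{p+p!} b^{p+p!-2}

Assume L is regular; let p be its pumping constant.
Choose w = a^p b^{p+p!-2}. Since p ≠ (p+p!-2)+2 = p+p!, w ∈ L; and |w| ≥ p.
By the pumping lemma, w = xyz with |xy| ≤ p and |y| > 0.
Because |xy| ≤ p and w begins with p copies of a, we have y = a^k with 1 ≤ k ≤ p.
Since 1 ≤ k ≤ p, k divides p!; set t = 1 + p!/k. Then xy^t z has p + (p!/k)·k = p + p! copies of a. Now the a-count is p+p! and (b-count)+2 = (p+p!-2)+2 = p+p!, so i ≠ j+2 fails. So xy^t z = a^{p+p!} b^{p+p!-2} ∉ L.
This contradicts the pumping lemma, so L is not regular.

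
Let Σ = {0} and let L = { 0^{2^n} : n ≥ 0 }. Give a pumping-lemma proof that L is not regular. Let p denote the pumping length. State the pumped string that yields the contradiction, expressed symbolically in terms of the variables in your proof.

Toward a contradiction, assume L is regular with pumping length p.
Take w = 0^{2^p} ∈ L with |w| = 2^p ≥ p.
The pumping lemma gives a decomposition w = xyz where |xy| ≤ p and |y| > 0.
Then y = 0^k for some k with 1 ≤ k ≤ p.
Pump with i = 2: xy^2z = 0^{2^p+k}. Since 1 ≤ k ≤ p < 2^p, we have 2^p < 2^p+k < 2^{p+1}, so 2^p+k is not a power of 2. So xy^2z ∉ L.
This is a contradiction; hence L is not regular.

0^{2^p+k}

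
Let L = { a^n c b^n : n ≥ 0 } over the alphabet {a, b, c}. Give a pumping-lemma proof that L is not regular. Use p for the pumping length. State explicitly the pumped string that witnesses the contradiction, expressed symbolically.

a^{p+k} c b^p

Suppose for contradiction that L is regular, and let p be the pumping length.
Take w = a^p c b^p ∈ L with |w| = 2p+1 ≥ p.
Write w = xyz as guaranteed by the lemma, with |xy| ≤ p and |y| > 0.
Since the first p symbols of w are all a's and |xy| ≤ p, y lies entirely in the leading a-block: y = a^k for some k with 1 ≤ k ≤ p.
Pump with i = 2: xy^2z = a^{p+k} c b^p, which would require p+k = p. But k ≥ 1, so xy^2z ∉ L.
Contradiction. Therefore L is not regular.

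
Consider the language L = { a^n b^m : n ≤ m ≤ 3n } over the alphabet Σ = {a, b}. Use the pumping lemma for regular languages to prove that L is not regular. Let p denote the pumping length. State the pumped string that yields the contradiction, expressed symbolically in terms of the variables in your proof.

Assume L is regular. Let p be the pumping length given by the pumping lemma.
Take w = a^p b^p ∈ L (since p ≤ p ≤ 3p), with |w| = 2p ≥ p.
The pumping lemma gives a decomposition w = xyz where |xy| ≤ p and |y| > 0.
The first p characters of w are a's, so xy (and hence y) consists only of a's. Write y = a^k, 1 ≤ k ≤ p.
Pump with i = 2: xy^2z = a^{p+k} b^p. Now n = p+k > p = m, so the condition n ≤ m fails. Thus xy^2z ∉ L.
This contradicts the pumping lemma, so L is not regular.

a^{p+k} b^p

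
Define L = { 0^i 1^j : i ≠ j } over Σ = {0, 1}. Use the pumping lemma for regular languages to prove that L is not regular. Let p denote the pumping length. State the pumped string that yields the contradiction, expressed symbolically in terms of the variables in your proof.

0^{p+p!} 1^{p+p!}

Suppose for contradiction that L is regular, and let p be the pumping length.
Choose w = 0^p 1^{p+p!}. Since p ≠ p+p!, w ∈ L; and |w| ≥ p.
By the pumping lemma, w = xyz with |xy| ≤ p and |y| ≥ 1.
The first p characters of w are 0's, so xy (and hence y) consists only of 0's. Write y = 0^k, 1 ≤ k ≤ p.
Since 1 ≤ k ≤ p, k divides p!; set t = 1 + p!/k. Then xy^t z has p + (p!/k)·k = p + p! copies of 0. Now the 0-count equals the 1-count, so i ≠ j fails. So xy^t z = 0^{p+p!} 1^{p+p!} ∉ L.
This is a contradiction; hence L is not regular.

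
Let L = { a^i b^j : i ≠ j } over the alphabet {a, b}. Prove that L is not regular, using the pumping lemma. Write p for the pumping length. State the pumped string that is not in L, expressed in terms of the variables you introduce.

Assume L is regular; let p be its pumping constant.
Choose w = a^p b^{p+p!}. Since p ≠ p+p!, w ∈ L; and |w| ≥ p.
Write w = xyz as guaranteed by the lemma, with |xy| ≤ p and |y| ≥ 1.
The first p characters of w are a's, so xy (and hence y) consists only of a's. Write y = a^k, 1 ≤ k ≤ p.
Since 1 ≤ k ≤ p, k divides p!; set t = 1 + p!/k. Then xy^t z has p + (p!/k)·k = p + p! copies of a. Now the a-count equals the b-count, so i ≠ j fails. So xy^t z = a^{p+p!} b^{p+p!} ∉ L.
This contradicts the pumping lemma, so L is not regular.

a^{p+p!} b^{p+p!}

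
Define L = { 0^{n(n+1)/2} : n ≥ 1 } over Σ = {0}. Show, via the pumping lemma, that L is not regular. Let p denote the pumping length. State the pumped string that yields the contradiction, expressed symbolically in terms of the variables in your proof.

0^{p(p+1)/2+k}

Suppose for contradiction that L is regular, and let p be the pumping length.
Take w = 0^{p(p+1)/2} ∈ L with |w| = p(p+1)/2 ≥ p.
By the pumping lemma, w = xyz with |xy| ≤ p and |y| > 0.
Then y = 0^k for some k with 1 ≤ k ≤ p.
Pump with i = 2: xy^2z = 0^{p(p+1)/2+k}. Since 1 ≤ k ≤ p, p(p+1)/2 < p(p+1)/2+k ≤ p(p+1)/2+p < (p+1)(p+2)/2, so p(p+1)/2+k is strictly between consecutive triangular numbers. So xy^2z ∉ L.
Contradiction. Therefore L is not regular.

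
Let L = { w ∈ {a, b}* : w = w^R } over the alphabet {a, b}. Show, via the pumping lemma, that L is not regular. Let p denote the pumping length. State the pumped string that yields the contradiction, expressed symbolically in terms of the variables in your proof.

a^{p+k} b a^p

Assume L is regular; let p be its pumping constant.
Take w = a^p b a^p, a palindrome of length 2p+1 ≥ p.
By the pumping lemma, w = xyz with |xy| ≤ p and y is nonempty.
Because |xy| ≤ p and w begins with p copies of a, we have y = a^k with 1 ≤ k ≤ p.
Pump with i = 2: xy^2z = a^{p+k} b a^p. Its reverse is a^p b a^{p+k}, which differs from xy^2z since k ≥ 1. So xy^2z is not a palindrome and xy^2z ∉ L.
This is a contradiction; hence L is not regular.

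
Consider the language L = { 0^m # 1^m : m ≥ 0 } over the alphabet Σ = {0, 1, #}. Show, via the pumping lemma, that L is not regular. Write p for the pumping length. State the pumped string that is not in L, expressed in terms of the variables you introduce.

0^{p+k} # 1^p

Assume L is regular. Let p be the pumping length given by the pumping lemma.
Take w = 0^p # 1^p ∈ L with |w| = 2p+1 ≥ p.
By the pumping lemma, w = xyz with |xy| ≤ p and |y| ≥ 1.
Since the first p symbols of w are all 0's and |xy| ≤ p, y lies entirely in the leading 0-block: y = 0^k for some k with 1 ≤ k ≤ p.
Pump with i = 2: xy^2z = 0^{p+k} # 1^p, which would require p+k = p. But k ≥ 1, so xy^2z ∉ L.
Contradiction. Therefore L is not regular.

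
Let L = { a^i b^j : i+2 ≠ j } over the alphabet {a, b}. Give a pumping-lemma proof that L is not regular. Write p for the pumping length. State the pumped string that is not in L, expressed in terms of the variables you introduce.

Assume L is regular. Let p be the pumping length given by the pumping lemma.
Choose w = a^p b^{p+p!+2}. Since p ≠ (p+p!+2)-2 = p+p!, w ∈ L; and |w| ≥ p.
Write w = xyz as guaranteed by the lemma, with |xy| ≤ p and |y| ≥ 1.
The first p characters of w are a's, so xy (and hence y) consists only of a's. Write y = a^k, 1 ≤ k ≤ p.
Since 1 ≤ k ≤ p, k divides p!; set t = 1 + p!/k. Then xy^t z has p + (p!/k)·k = p + p! copies of a. Now the a-count is p+p! and (b-count)-2 = (p+p!+2)-2 = p+p!, so i+2 ≠ j fails. So xy^t z = a^{p+p!} b^{p+p!+2} ∉ L.
This is a contradiction; hence L is not regular.

a^{p+p!} b^{p+p!+2}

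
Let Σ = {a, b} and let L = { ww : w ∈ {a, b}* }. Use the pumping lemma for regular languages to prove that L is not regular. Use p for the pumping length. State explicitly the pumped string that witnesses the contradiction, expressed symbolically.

Assume L is regular. Let p be the pumping length given by the pumping lemma.
Take w = a^p b^p a^p b^p = uu where u = a^pb^p; then w ∈ L and |w| = 4p ≥ p.
The pumping lemma gives a decomposition w = xyz where |xy| ≤ p and |y| > 0.
The first p characters of w are a's, so xy (and hence y) consists only of a's. Write y = a^k, 1 ≤ k ≤ p.
Pump with i = 2: xy^2z = a^{p+k} b^p a^p b^p, of length 4p+k. Suppose this equals vv. The string starts with a and ends with b, so v does too; thus the boundary between the two copies of v is a b→a transition. There is exactly one such transition, at position 2p+k, so |v| = 2p+k and |vv| = 4p+2k ≠ 4p+k since k ≥ 1. So xy^2z ∉ L.
Contradiction. Therefore L is not regular.

a^{p+k} b^p a^p b^p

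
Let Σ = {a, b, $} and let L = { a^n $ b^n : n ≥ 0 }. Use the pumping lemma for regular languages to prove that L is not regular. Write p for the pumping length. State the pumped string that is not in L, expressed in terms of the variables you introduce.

a^{p+k} $ b^p

Suppose for contradiction that L is regular, and let p be the pumping length.
Take w = a^p $ b^p ∈ L with |w| = 2p+1 ≥ p.
The pumping lemma gives a decomposition w = xyz where |xy| ≤ p and y is nonempty.
The first p characters of w are a's, so xy (and hence y) consists only of a's. Write y = a^k, 1 ≤ k ≤ p.
Pump with i = 2: xy^2z = a^{p+k} $ b^p, which would require p+k = p. But k ≥ 1, so xy^2z ∉ L.
This contradicts the pumping lemma, so L is not regular.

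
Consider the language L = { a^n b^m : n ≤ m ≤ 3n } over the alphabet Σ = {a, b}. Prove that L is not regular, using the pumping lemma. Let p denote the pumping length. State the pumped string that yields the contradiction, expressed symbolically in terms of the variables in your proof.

Assume L is regular; let p be its pumping constant.
Take w = a^p b^p ∈ L (since p ≤ p ≤ 3p), with |w| = 2p ≥ p.
The pumping lemma gives a decomposition w = xyz where |xy| ≤ p and y is nonempty.
The first p characters of w are a's, so xy (and hence y) consists only of a's. Write y = a^k, 1 ≤ k ≤ p.
Pump with i = 2: xy^2z = a^{p+k} b^p. Now n = p+k > p = m, so the condition n ≤ m fails. Thus xy^2z ∉ L.
Contradiction. Therefore L is not regular.

a^{p+k} b^p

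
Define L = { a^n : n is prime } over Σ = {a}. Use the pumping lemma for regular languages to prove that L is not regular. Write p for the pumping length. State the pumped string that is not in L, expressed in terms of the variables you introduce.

Assume L is regular. Let p be the pumping length given by the pumping lemma.
Let q be a prime with q ≥ p+2 (infinitely many primes exist), and take w = a^q ∈ L with |w| = q ≥ p.
Write w = xyz as guaranteed by the lemma, with |xy| ≤ p and |y| > 0.
Then y = a^k for some k with 1 ≤ k ≤ p.
Since 1 ≤ k ≤ p, |xz| = q-k. Pump with i = q+1: |xy^{q+1}z| = (q-k)+(q+1)k = q+qk = q(1+k), which is composite (both factors ≥ 2). So xy^{q+1}z = a^{q(1+k)} ∉ L.
This contradicts the pumping lemma, so L is not regular.

a^{q(1+k)}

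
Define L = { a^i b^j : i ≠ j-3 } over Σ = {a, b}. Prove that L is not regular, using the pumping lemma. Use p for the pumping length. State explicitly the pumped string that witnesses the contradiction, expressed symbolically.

a^{p+p!} b^{p+p!+3}

Toward a contradiction, assume L is regular with pumping length p.
Choose w = a^p b^{p+p!+3}. Since p ≠ (p+p!+3)-3 = p+p!, w ∈ L; and |w| ≥ p.
By the pumping lemma, w = xyz with |xy| ≤ p and y is nonempty.
Since the first p symbols of w are all a's and |xy| ≤ p, y lies entirely in the leading a-block: y = a^k for some k with 1 ≤ k ≤ p.
Since 1 ≤ k ≤ p, k divides p!; set t = 1 + p!/k. Then xy^t z has p + (p!/k)·k = p + p! copies of a. Now the a-count is p+p! and (b-count)-3 = (p+p!+3)-3 = p+p!, so i ≠ j-3 fails. So xy^t z = a^{p+p!} b^{p+p!+3} ∉ L.
This contradicts the pumping lemma, so L is not regular.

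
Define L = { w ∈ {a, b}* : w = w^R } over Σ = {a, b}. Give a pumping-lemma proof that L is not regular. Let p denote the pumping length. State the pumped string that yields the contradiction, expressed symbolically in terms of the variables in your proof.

a^{p+k} b a^p

Assume L is regular; let p be its pumping constant.
Take w = a^p b a^p, a palindrome of length 2p+1 ≥ p.
By the pumping lemma, w = xyz with |xy| ≤ p and |y| > 0.
Since the first p symbols of w are all a's and |xy| ≤ p, y lies entirely in the leading a-block: y = a^k for some k with 1 ≤ k ≤ p.
Pump with i = 2: xy^2z = a^{p+k} b a^p. Its reverse is a^p b a^{p+k}, which differs from xy^2z since k ≥ 1. So xy^2z is not a palindrome and xy^2z ∉ L.
This contradicts the pumping lemma, so L is not regular.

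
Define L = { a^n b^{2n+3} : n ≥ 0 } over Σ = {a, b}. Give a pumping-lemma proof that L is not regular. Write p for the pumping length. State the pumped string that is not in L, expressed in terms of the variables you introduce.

Suppose for contradiction that L is regular, and let p be the pumping length.
Take w = a^p b^{2p+3}. Then w ∈ L and |w| = 3p+3 ≥ p.
Write w = xyz as guaranteed by the lemma, with |xy| ≤ p and |y| > 0.
Because |xy| ≤ p and w begins with p copies of a, we have y = a^k with 1 ≤ k ≤ p.
Pump with i = 2: xy^2z = a^{p+k} b^{2p+3}. For this to lie in L we would need 2p+3 = 2(p+k)+3, which forces k = 0. But k ≥ 1, so xy^2z ∉ L.
This is a contradiction; hence L is not regular.

a^{p+k} b^{2p+3}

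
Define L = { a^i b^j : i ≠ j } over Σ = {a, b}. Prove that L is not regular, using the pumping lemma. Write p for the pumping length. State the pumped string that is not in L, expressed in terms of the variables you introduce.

a^{p+p!} b^{p+p!}

Toward a contradiction, assume L is regular with pumping length p.
Choose w = a^p b^{p+p!}. Since p ≠ p+p!, w ∈ L; and |w| ≥ p.
The pumping lemma gives a decomposition w = xyz where |xy| ≤ p and |y| ≥ 1.
The first p characters of w are a's, so xy (and hence y) consists only of a's. Write y = a^k, 1 ≤ k ≤ p.
Since 1 ≤ k ≤ p, k divides p!; set t = 1 + p!/k. Then xy^t z has p + (p!/k)·k = p + p! copies of a. Now the a-count equals the b-count, so i ≠ j fails. So xy^t z = a^{p+p!} b^{p+p!} ∉ L.
This is a contradiction; hence L is not regular.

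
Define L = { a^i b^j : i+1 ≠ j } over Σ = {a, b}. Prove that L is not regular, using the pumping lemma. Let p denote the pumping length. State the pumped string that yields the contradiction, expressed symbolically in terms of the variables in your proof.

Toward a contradiction, assume L is regular with pumping length p.
Choose w = a^p b^{p+p!+1}. Since p ≠ (p+p!+1)-1 = p+p!, w ∈ L; and |w| ≥ p.
By the pumping lemma, w = xyz with |xy| ≤ p and |y| > 0.
The first p characters of w are a's, so xy (and hence y) consists only of a's. Write y = a^k, 1 ≤ k ≤ p.
Since 1 ≤ k ≤ p, k divides p!; set t = 1 + p!/k. Then xy^t z has p + (p!/k)·k = p + p! copies of a. Now the a-count is p+p! and (b-count)-1 = (p+p!+1)-1 = p+p!, so i+1 ≠ j fails. So xy^t z = a^{p+p!} b^{p+p!+1} ∉ L.
Contradiction. Therefore L is not regular.

a^{p+p!} b^{p+p!+1}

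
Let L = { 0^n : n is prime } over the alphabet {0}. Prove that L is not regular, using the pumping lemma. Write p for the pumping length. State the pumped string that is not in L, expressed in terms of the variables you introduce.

Suppose for contradiction that L is regular, and let p be the pumping length.
Let q be a prime with q ≥ p+2 (infinitely many primes exist), and take w = 0^q ∈ L with |w| = q ≥ p.
The pumping lemma gives a decomposition w = xyz where |xy| ≤ p and |y| > 0.
Then y = 0^k for some k with 1 ≤ k ≤ p.
Since 1 ≤ k ≤ p, |xz| = q-k. Pump with i = q+1: |xy^{q+1}z| = (q-k)+(q+1)k = q+qk = q(1+k), which is composite (both factors ≥ 2). So xy^{q+1}z = 0^{q(1+k)} ∉ L.
This is a contradiction; hence L is not regular.

0^{q(1+k)}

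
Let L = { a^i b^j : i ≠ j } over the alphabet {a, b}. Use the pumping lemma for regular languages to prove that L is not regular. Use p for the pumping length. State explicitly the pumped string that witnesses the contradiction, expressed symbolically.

Suppose for contradiction that L is regular, and let p be the pumping length.
Choose w = a^p b^{p+p!}. Since p ≠ p+p!, w ∈ L; and |w| ≥ p.
Write w = xyz as guaranteed by the lemma, with |xy| ≤ p and |y| ≥ 1.
Because |xy| ≤ p and w begins with p copies of a, we have y = a^k with 1 ≤ k ≤ p.
Since 1 ≤ k ≤ p, k divides p!; set t = 1 + p!/k. Then xy^t z has p + (p!/k)·k = p + p! copies of a. Now the a-count equals the b-count, so i ≠ j fails. So xy^t z = a^{p+p!} b^{p+p!} ∉ L.
Contradiction. Therefore L is not regular.

a^{p+p!} b^{p+p!}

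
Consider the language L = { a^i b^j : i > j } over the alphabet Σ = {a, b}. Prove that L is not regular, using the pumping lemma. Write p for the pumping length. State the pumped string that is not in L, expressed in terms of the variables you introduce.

Toward a contradiction, assume L is regular with pumping length p.
Choose w = a^{p+1} b^p ∈ L, with |w| = 2p+1 ≥ p.
By the pumping lemma, w = xyz with |xy| ≤ p and |y| ≥ 1.
Because |xy| ≤ p and w begins with p copies of a, we have y = a^k with 1 ≤ k ≤ p.
Consider xy^0z = xz = a^{p+1-k} b^p. Since k ≥ 1, the a-count p+1-k is at most p, so i > j fails; thus xz ∉ L.
Contradiction. Therefore L is not regular.

a^{p+1-k} b^p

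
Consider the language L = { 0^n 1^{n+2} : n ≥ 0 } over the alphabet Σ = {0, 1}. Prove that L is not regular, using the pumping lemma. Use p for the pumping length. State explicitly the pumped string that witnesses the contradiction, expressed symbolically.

Toward a contradiction, assume L is regular with pumping length p.
Choose w = 0^p 1^{p+2}, which is in L with |w| = 2p+2 ≥ p.
The pumping lemma gives a decomposition w = xyz where |xy| ≤ p and |y| ≥ 1.
Because |xy| ≤ p and w begins with p copies of 0, we have y = 0^k with 1 ≤ k ≤ p.
Pump with i = 2: xy^2z = 0^{p+k} 1^{p+2}. For this to lie in L we would need p+2 = (p+k)+2, which forces k = 0. But k ≥ 1, so xy^2z ∉ L.
This is a contradiction; hence L is not regular.

0^{p+k} 1^{p+2}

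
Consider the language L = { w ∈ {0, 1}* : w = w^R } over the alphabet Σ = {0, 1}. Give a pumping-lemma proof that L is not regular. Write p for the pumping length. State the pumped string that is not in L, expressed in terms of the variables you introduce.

Assume L is regular. Let p be the pumping length given by the pumping lemma.
Take w = 0^p 1 0^p, a palindrome of length 2p+1 ≥ p.
By the pumping lemma, w = xyz with |xy| ≤ p and |y| ≥ 1.
Since the first p symbols of w are all 0's and |xy| ≤ p, y lies entirely in the leading 0-block: y = 0^k for some k with 1 ≤ k ≤ p.
Pump with i = 2: xy^2z = 0^{p+k} 1 0^p. Its reverse is 0^p 1 0^{p+k}, which differs from xy^2z since k ≥ 1. So xy^2z is not a palindrome and xy^2z ∉ L.
This contradicts the pumping lemma, so L is not regular.

0^{p+k} 1 0^p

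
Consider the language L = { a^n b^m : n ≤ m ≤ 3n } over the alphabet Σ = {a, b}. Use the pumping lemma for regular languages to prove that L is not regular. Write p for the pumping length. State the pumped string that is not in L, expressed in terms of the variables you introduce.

a^{p+k} b^p

Suppose for contradiction that L is regular, and let p be the pumping length.
Take w = a^p b^p ∈ L (since p ≤ p ≤ 3p), with |w| = 2p ≥ p.
The pumping lemma gives a decomposition w = xyz where |xy| ≤ p and |y| ≥ 1.
Since the first p symbols of w are all a's and |xy| ≤ p, y lies entirely in the leading a-block: y = a^k for some k with 1 ≤ k ≤ p.
Pump with i = 2: xy^2z = a^{p+k} b^p. Now n = p+k > p = m, so the condition n ≤ m fails. Thus xy^2z ∉ L.
This contradicts the pumping lemma, so L is not regular.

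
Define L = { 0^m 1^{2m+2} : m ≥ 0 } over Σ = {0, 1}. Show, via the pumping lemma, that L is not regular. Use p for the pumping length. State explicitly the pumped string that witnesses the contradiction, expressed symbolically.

Suppose for contradiction that L is regular, and let p be the pumping length.
Take w = 0^p 1^{2p+2}. Then w ∈ L and |w| = 3p+2 ≥ p.
Write w = xyz as guaranteed by the lemma, with |xy| ≤ p and y is nonempty.
Because |xy| ≤ p and w begins with p copies of 0, we have y = 0^k with 1 ≤ k ≤ p.
Pump with i = 2: xy^2z = 0^{p+k} 1^{2p+2}. For this to lie in L we would need 2p+2 = 2(p+k)+2, which forces k = 0. But k ≥ 1, so xy^2z ∉ L.
This contradicts the pumping lemma, so L is not regular.

0^{p+k} 1^{2p+2}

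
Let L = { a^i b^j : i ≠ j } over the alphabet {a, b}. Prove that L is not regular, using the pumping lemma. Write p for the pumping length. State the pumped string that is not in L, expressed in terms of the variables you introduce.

Assume L is regular; let p be its pumping constant.
Choose w = a^p b^{p+p!}. Since p ≠ p+p!, w ∈ L; and |w| ≥ p.
The pumping lemma gives a decomposition w = xyz where |xy| ≤ p and y is nonempty.
Because |xy| ≤ p and w begins with p copies of a, we have y = a^k with 1 ≤ k ≤ p.
Since 1 ≤ k ≤ p, k divides p!; set t = 1 + p!/k. Then xy^t z has p + (p!/k)·k = p + p! copies of a. Now the a-count equals the b-count, so i ≠ j fails. So xy^t z = a^{p+p!} b^{p+p!} ∉ L.
This contradicts the pumping lemma, so L is not regular.

a^{p+p!} b^{p+p!}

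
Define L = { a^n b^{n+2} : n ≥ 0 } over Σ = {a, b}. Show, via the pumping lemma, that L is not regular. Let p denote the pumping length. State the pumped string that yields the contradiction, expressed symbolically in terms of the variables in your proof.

a^{p+k} b^{p+2}

Suppose for contradiction that L is regular, and let p be the pumping length.
Let w = a^p b^{p+2} ∈ L; note |w| = 2p+2 ≥ p.
Write w = xyz as guaranteed by the lemma, with |xy| ≤ p and |y| ≥ 1.
Because |xy| ≤ p and w begins with p copies of a, we have y = a^k with 1 ≤ k ≤ p.
Pump with i = 2: xy^2z = a^{p+k} b^{p+2}. For this to lie in L we would need p+2 = (p+k)+2, which forces k = 0. But k ≥ 1, so xy^2z ∉ L.
This is a contradiction; hence L is not regular.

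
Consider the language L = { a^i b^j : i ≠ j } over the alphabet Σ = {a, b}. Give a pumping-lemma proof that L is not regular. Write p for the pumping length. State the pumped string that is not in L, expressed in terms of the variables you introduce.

a^{p+p!} b^{p+p!}

Toward a contradiction, assume L is regular with pumping length p.
Choose w = a^p b^{p+p!}. Since p ≠ p+p!, w ∈ L; and |w| ≥ p.
The pumping lemma gives a decomposition w = xyz where |xy| ≤ p and |y| ≥ 1.
Since the first p symbols of w are all a's and |xy| ≤ p, y lies entirely in the leading a-block: y = a^k for some k with 1 ≤ k ≤ p.
Since 1 ≤ k ≤ p, k divides p!; set t = 1 + p!/k. Then xy^t z has p + (p!/k)·k = p + p! copies of a. Now the a-count equals the b-count, so i ≠ j fails. So xy^t z = a^{p+p!} b^{p+p!} ∉ L.
This contradicts the pumping lemma, so L is not regular.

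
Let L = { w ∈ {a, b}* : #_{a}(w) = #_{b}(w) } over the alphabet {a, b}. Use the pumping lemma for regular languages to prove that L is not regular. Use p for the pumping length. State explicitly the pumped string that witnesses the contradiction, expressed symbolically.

Assume L is regular; let p be its pumping constant.
Choose w = a^p b^p ∈ L with |w| = 2p ≥ p.
Write w = xyz as guaranteed by the lemma, with |xy| ≤ p and |y| ≥ 1.
Because |xy| ≤ p and w begins with p copies of a, we have y = a^k with 1 ≤ k ≤ p.
Pump with i = 2: xy^2z = a^{p+k} b^p has p+k occurrences of a but only p of b. Since k ≥ 1 the counts differ, so xy^2z ∉ L.
This is a contradiction; hence L is not regular.

a^{p+k} b^p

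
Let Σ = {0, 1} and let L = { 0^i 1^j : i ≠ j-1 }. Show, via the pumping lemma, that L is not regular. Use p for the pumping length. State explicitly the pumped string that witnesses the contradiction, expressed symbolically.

Toward a contradiction, assume L is regular with pumping length p.
Choose w = 0^p 1^{p+p!+1}. Since p ≠ (p+p!+1)-1 = p+p!, w ∈ L; and |w| ≥ p.
Write w = xyz as guaranteed by the lemma, with |xy| ≤ p and |y| > 0.
Since the first p symbols of w are all 0's and |xy| ≤ p, y lies entirely in the leading 0-block: y = 0^k for some k with 1 ≤ k ≤ p.
Since 1 ≤ k ≤ p, k divides p!; set t = 1 + p!/k. Then xy^t z has p + (p!/k)·k = p + p! copies of 0. Now the 0-count is p+p! and (1-count)-1 = (p+p!+1)-1 = p+p!, so i ≠ j-1 fails. So xy^t z = 0^{p+p!} 1^{p+p!+1} ∉ L.
This contradicts the pumping lemma, so L is not regular.

0^{p+p!} 1^{p+p!+1}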